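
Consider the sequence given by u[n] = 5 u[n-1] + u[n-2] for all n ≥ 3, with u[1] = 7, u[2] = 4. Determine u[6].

u[3] = 5(4) + 7 = 27
u[4] = 5(27) + 4 = 139
u[5] = 5(139) + 27 = 722
u[6] = 5(722) + 139 = 3749

3749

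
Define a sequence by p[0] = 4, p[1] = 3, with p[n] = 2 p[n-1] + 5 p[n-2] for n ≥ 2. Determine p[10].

p[2] = 2*3 + 5*4 = 26
p[3] = 2*26 + 5*3 = 67
p[4] = 2*67 + 5*26 = 264
p[5] = 2*264 + 5*67 = 863
p[6] = 2*863 + 5*264 = 3046
p[7] = 2*3046 + 5*863 = 10407
p[8] = 2*10407 + 5*3046 = 36044
p[9] = 2*36044 + 5*10407 = 124123
p[10] = 2*124123 + 5*36044 = 428466

428466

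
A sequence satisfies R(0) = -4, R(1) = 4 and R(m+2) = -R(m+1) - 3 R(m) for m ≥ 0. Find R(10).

-1012

R(2) = -4 - 3(-4) = 8
R(3) = -8 - 3(4) = -20
R(4) = -(-20) - 3(8) = -4
R(5) = -(-4) - 3(-20) = 64
R(6) = -64 - 3(-4) = -52
R(7) = -(-52) - 3(64) = -140
R(8) = -(-140) - 3(-52) = 296
R(9) = -296 - 3(-140) = 124
R(10) = -124 - 3(296) = -1012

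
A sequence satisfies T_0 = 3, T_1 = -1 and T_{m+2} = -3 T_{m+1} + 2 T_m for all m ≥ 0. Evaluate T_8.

T_2 = -3(-1) + 2(3) = 9
T_3 = -3(9) + 2(-1) = -29
T_4 = -3(-29) + 2(9) = 105
T_5 = -3(105) + 2(-29) = -373
T_6 = -3(-373) + 2(105) = 1329
T_7 = -3(1329) + 2(-373) = -4733
T_8 = -3(-4733) + 2(1329) = 16857

16857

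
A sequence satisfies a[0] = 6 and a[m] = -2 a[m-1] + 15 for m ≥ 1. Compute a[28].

268435461

The fixed point is 15/(1 + 2) = 5, so a[m] - 5 = -2(a[m-1] - 5).
Hence a[m] = 1·(-2)^m + 5.
a[28] = 1·(-2)^{28} + 5 = 1·268435456 + 5 = 268435461.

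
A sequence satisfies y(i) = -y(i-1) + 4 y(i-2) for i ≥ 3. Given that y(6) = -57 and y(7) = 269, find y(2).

Rearranging, y(i-2) = (y(i) + y(i-1)) / 4.
y(5) = (269 + (-57)) / 4 = 212/4 = 53
y(4) = (-57 + 53) / 4 = -4/4 = -1
y(3) = (53 + (-1)) / 4 = 52/4 = 13
y(2) = (-1 + 13) / 4 = 12/4 = 3

3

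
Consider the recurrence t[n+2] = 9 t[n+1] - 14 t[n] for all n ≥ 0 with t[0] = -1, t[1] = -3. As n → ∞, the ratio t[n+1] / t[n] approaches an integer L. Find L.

The characteristic equation is r^2 - 9r + 14 = 0, which factors as (r - 7)(r - 2) = 0.
So the roots are 7 and 2. Since |7| > |2| and the coefficient of 7^n is non-zero, the ratio tends to 7.

7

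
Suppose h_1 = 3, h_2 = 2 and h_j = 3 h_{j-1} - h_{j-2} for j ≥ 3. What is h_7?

123

h_3 = 3(2) - 3 = 3
h_4 = 3(3) - 2 = 7
h_5 = 3(7) - 3 = 18
h_6 = 3(18) - 7 = 47
h_7 = 3(47) - 18 = 123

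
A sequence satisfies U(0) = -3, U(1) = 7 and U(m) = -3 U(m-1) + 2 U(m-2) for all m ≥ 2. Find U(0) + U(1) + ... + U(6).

U(2) = -3·7 + 2·(-3) = -27
U(3) = -3·(-27) + 2·7 = 95
U(4) = -3·95 + 2·(-27) = -339
U(5) = -3·(-339) + 2·95 = 1207
U(6) = -3·1207 + 2·(-339) = -4299
Sum = (-3) + 7 + (-27) + 95 + (-339) + 1207 + (-4299) = -3359

-3359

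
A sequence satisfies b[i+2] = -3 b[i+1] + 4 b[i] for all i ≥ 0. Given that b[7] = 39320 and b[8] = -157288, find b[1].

Rearranging, b[i-2] = (b[i] + 3 b[i-1]) / 4.
b[6] = (-157288 + 3*39320) / 4 = -39328/4 = -9832
b[5] = (39320 + 3*(-9832)) / 4 = 9824/4 = 2456
b[4] = (-9832 + 3*2456) / 4 = -2464/4 = -616
b[3] = (2456 + 3*(-616)) / 4 = 608/4 = 152
b[2] = (-616 + 3*152) / 4 = -160/4 = -40
b[1] = (152 + 3*(-40)) / 4 = 32/4 = 8

8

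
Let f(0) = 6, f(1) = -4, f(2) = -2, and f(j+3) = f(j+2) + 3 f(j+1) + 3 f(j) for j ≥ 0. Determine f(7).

f(3) = (-2) + 3*(-4) + 3*6 = 4
f(4) = 4 + 3*(-2) + 3*(-4) = -14
f(5) = (-14) + 3*4 + 3*(-2) = -8
f(6) = (-8) + 3*(-14) + 3*4 = -38
f(7) = (-38) + 3*(-8) + 3*(-14) = -104

-104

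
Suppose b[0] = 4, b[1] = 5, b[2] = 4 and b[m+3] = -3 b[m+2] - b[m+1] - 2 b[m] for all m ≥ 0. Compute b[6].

b[3] = -3·4 - 5 - 2·4 = -25
b[4] = -3·(-25) - 4 - 2·5 = 61
b[5] = -3·61 - (-25) - 2·4 = -166
b[6] = -3·(-166) - 61 - 2·(-25) = 487

487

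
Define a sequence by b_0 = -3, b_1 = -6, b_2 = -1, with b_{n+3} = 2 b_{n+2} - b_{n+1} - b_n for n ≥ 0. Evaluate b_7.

31

b_3 = 2*(-1) - (-6) - (-3) = 7
b_4 = 2*7 - (-1) - (-6) = 21
b_5 = 2*21 - 7 - (-1) = 36
b_6 = 2*36 - 21 - 7 = 44
b_7 = 2*44 - 36 - 21 = 31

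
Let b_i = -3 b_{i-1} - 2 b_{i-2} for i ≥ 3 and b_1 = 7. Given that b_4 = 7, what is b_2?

Let b_2 = v.
b_3 = -14 - 3v
b_4 = 42 + 7v
So 42 + 7v = 7, giving v = -5.

-5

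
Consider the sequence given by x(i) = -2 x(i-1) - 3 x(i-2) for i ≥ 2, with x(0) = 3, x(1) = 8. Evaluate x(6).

x(2) = -2(8) - 3(3) = -25
x(3) = -2(-25) - 3(8) = 26
x(4) = -2(26) - 3(-25) = 23
x(5) = -2(23) - 3(26) = -124
x(6) = -2(-124) - 3(23) = 179

179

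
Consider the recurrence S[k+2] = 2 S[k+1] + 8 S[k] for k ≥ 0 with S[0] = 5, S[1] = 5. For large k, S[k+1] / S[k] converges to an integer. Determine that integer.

4

The characteristic equation is r^2 - 2r - 8 = 0, which factors as (r - 4)(r + 2) = 0.
So the roots are 4 and -2. Since |4| > |-2| and the coefficient of 4^k is non-zero, the ratio tends to 4.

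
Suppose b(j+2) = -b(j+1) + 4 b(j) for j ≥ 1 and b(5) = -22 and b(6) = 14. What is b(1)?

Rearranging, b(j-2) = (b(j) + b(j-1)) / 4.
b(4) = (14 + (-22)) / 4 = -8/4 = -2
b(3) = (-22 + (-2)) / 4 = -24/4 = -6
b(2) = (-2 + (-6)) / 4 = -8/4 = -2
b(1) = (-6 + (-2)) / 4 = -8/4 = -2

-2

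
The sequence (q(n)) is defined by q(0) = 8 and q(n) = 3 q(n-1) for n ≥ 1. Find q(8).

52488

q(1) = 3(8) = 24
q(2) = 3(24) = 72
q(3) = 3(72) = 216
q(4) = 3(216) = 648
q(5) = 3(648) = 1944
q(6) = 3(1944) = 5832
q(7) = 3(5832) = 17496
q(8) = 3(17496) = 52488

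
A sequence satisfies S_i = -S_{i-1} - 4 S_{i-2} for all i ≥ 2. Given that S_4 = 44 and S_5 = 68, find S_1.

Rearranging, S_{i-2} = (S_i + S_{i-1}) / -4.
S_3 = (68 + 44) / -4 = 112/-4 = -28
S_2 = (44 + (-28)) / -4 = 16/-4 = -4
S_1 = (-28 + (-4)) / -4 = -32/-4 = 8

8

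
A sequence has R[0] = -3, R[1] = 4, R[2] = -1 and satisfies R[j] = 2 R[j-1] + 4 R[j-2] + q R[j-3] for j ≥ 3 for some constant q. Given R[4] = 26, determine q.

-1

R[3] = 14 - 3q
R[4] = 24 - 2q
So 24 - 2q = 26, giving q = -1.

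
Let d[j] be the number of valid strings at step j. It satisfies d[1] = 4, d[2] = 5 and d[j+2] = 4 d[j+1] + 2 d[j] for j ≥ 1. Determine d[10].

d[3] = 4·5 + 2·4 = 28
d[4] = 4·28 + 2·5 = 122
d[5] = 4·122 + 2·28 = 544
d[6] = 4·544 + 2·122 = 2420
d[7] = 4·2420 + 2·544 = 10768
d[8] = 4·10768 + 2·2420 = 47912
d[9] = 4·47912 + 2·10768 = 213184
d[10] = 4·213184 + 2·47912 = 948560

948560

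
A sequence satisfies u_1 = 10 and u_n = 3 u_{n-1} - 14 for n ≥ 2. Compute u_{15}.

The fixed point is -14/(1 - 3) = 7, so u_n - 7 = 3(u_{n-1} - 7).
Hence u_n = 3·3^{n-1} + 7.
u_{15} = 3·3^{14} + 7 = 3·4782969 + 7 = 14348914.

14348914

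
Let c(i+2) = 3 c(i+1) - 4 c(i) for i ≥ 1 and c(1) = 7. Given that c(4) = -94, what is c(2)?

-2

Let c(2) = w.
c(3) = -28 + 3w
c(4) = -84 + 5w
So -84 + 5w = -94, giving w = -2.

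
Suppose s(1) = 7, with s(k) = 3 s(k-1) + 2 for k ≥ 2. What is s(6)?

1943

s(2) = 3·7 + 2 = 23
s(3) = 3·23 + 2 = 71
s(4) = 3·71 + 2 = 215
s(5) = 3·215 + 2 = 647
s(6) = 3·647 + 2 = 1943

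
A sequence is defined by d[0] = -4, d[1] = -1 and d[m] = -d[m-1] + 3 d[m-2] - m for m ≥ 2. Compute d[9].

2317

d[2] = -(-1) + 3*(-4) - 2 = -13
d[3] = -(-13) + 3*(-1) - 3 = 7
d[4] = -7 + 3*(-13) - 4 = -50
d[5] = -(-50) + 3*7 - 5 = 66
d[6] = -66 + 3*(-50) - 6 = -222
d[7] = -(-222) + 3*66 - 7 = 413
d[8] = -413 + 3*(-222) - 8 = -1087
d[9] = -(-1087) + 3*413 - 9 = 2317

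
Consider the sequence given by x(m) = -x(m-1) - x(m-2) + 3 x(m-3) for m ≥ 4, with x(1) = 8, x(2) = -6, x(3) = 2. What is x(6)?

x(4) = -2 - (-6) + 3·8 = 28
x(5) = -28 - 2 + 3·(-6) = -48
x(6) = -(-48) - 28 + 3·2 = 26

26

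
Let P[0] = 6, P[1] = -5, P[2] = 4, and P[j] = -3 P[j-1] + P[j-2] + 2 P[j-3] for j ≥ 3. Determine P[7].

P[3] = -3·4 + (-5) + 2·6 = -5
P[4] = -3·(-5) + 4 + 2·(-5) = 9
P[5] = -3·9 + (-5) + 2·4 = -24
P[6] = -3·(-24) + 9 + 2·(-5) = 71
P[7] = -3·71 + (-24) + 2·9 = -219

-219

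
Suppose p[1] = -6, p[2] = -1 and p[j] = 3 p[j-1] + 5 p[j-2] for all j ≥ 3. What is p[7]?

-8238

p[3] = 3·(-1) + 5·(-6) = -33
p[4] = 3·(-33) + 5·(-1) = -104
p[5] = 3·(-104) + 5·(-33) = -477
p[6] = 3·(-477) + 5·(-104) = -1951
p[7] = 3·(-1951) + 5·(-477) = -8238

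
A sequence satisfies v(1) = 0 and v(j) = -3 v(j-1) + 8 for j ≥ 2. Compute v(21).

The fixed point is 8/(1 + 3) = 2, so v(j) - 2 = -3(v(j-1) - 2).
Hence v(j) = -2·(-3)^{j-1} + 2.
v(21) = -2·(-3)^{20} + 2 = -2·3486784401 + 2 = -6973568800.

-6973568800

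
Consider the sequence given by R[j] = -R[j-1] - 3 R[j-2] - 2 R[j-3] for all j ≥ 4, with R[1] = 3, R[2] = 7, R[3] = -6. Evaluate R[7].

R[4] = -(-6) - 3*7 - 2*3 = -21
R[5] = -(-21) - 3*(-6) - 2*7 = 25
R[6] = -25 - 3*(-21) - 2*(-6) = 50
R[7] = -50 - 3*25 - 2*(-21) = -83

-83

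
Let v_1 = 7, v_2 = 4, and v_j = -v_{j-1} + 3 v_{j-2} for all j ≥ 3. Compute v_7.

v_3 = -4 + 3*7 = 17
v_4 = -17 + 3*4 = -5
v_5 = -(-5) + 3*17 = 56
v_6 = -56 + 3*(-5) = -71
v_7 = -(-71) + 3*56 = 239

239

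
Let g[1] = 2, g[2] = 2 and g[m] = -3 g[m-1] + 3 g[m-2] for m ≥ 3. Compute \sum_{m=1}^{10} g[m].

11674

g[3] = -3(2) + 3(2) = 0
g[4] = -3(0) + 3(2) = 6
g[5] = -3(6) + 3(0) = -18
g[6] = -3(-18) + 3(6) = 72
g[7] = -3(72) + 3(-18) = -270
g[8] = -3(-270) + 3(72) = 1026
g[9] = -3(1026) + 3(-270) = -3888
g[10] = -3(-3888) + 3(1026) = 14742
Sum = 2 + 2 + 0 + 6 + (-18) + 72 + (-270) + 1026 + (-3888) + 14742 = 11674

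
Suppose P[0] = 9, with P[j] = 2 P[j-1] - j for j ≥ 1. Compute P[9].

3595

P[1] = 2·9 - 1 = 17
P[2] = 2·17 - 2 = 32
P[3] = 2·32 - 3 = 61
P[4] = 2·61 - 4 = 118
P[5] = 2·118 - 5 = 231
P[6] = 2·231 - 6 = 456
P[7] = 2·456 - 7 = 905
P[8] = 2·905 - 8 = 1802
P[9] = 2·1802 - 9 = 3595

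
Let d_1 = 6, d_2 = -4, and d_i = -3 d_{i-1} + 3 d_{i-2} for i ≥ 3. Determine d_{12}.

d_3 = -3·(-4) + 3·6 = 30
d_4 = -3·30 + 3·(-4) = -102
d_5 = -3·(-102) + 3·30 = 396
d_6 = -3·396 + 3·(-102) = -1494
d_7 = -3·(-1494) + 3·396 = 5670
d_8 = -3·5670 + 3·(-1494) = -21492
d_9 = -3·(-21492) + 3·5670 = 81486
d_{10} = -3·81486 + 3·(-21492) = -308934
d_{11} = -3·(-308934) + 3·81486 = 1171260
d_{12} = -3·1171260 + 3·(-308934) = -4440582

-4440582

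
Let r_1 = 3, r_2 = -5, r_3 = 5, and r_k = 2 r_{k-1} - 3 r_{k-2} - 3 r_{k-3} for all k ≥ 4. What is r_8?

r_4 = 2·5 - 3·(-5) - 3·3 = 16
r_5 = 2·16 - 3·5 - 3·(-5) = 32
r_6 = 2·32 - 3·16 - 3·5 = 1
r_7 = 2·1 - 3·32 - 3·16 = -142
r_8 = 2·(-142) - 3·1 - 3·32 = -383

-383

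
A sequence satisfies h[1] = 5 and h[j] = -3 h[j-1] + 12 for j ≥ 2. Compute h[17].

The fixed point is 12/(1 + 3) = 3, so h[j] - 3 = -3(h[j-1] - 3).
Hence h[j] = 2·(-3)^{j-1} + 3.
h[17] = 2·(-3)^{16} + 3 = 2·43046721 + 3 = 86093445.

86093445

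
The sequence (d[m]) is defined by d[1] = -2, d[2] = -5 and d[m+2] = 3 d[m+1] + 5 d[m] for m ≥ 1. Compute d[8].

d[3] = 3·(-5) + 5·(-2) = -25
d[4] = 3·(-25) + 5·(-5) = -100
d[5] = 3·(-100) + 5·(-25) = -425
d[6] = 3·(-425) + 5·(-100) = -1775
d[7] = 3·(-1775) + 5·(-425) = -7450
d[8] = 3·(-7450) + 5·(-1775) = -31225

-31225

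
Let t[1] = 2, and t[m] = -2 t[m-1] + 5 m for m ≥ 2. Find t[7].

t[2] = -2·2 + 10 = 6
t[3] = -2·6 + 15 = 3
t[4] = -2·3 + 20 = 14
t[5] = -2·14 + 25 = -3
t[6] = -2·(-3) + 30 = 36
t[7] = -2·36 + 35 = -37

-37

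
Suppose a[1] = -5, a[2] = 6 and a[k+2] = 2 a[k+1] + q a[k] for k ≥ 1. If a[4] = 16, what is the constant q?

a[3] = 12 - 5q
a[4] = 24 - 4q
So 24 - 4q = 16, giving q = 2.

2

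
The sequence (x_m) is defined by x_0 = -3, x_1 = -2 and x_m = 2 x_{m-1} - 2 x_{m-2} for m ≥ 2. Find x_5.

x_2 = 2*(-2) - 2*(-3) = 2
x_3 = 2*2 - 2*(-2) = 8
x_4 = 2*8 - 2*2 = 12
x_5 = 2*12 - 2*8 = 8

8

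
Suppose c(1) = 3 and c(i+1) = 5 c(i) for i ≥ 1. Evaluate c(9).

1171875

c(2) = 5*3 = 15
c(3) = 5*15 = 75
c(4) = 5*75 = 375
c(5) = 5*375 = 1875
c(6) = 5*1875 = 9375
c(7) = 5*9375 = 46875
c(8) = 5*46875 = 234375
c(9) = 5*234375 = 1171875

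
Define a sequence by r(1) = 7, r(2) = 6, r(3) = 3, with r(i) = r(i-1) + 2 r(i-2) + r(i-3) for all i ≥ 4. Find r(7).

171

r(4) = 3 + 2*6 + 7 = 22
r(5) = 22 + 2*3 + 6 = 34
r(6) = 34 + 2*22 + 3 = 81
r(7) = 81 + 2*34 + 22 = 171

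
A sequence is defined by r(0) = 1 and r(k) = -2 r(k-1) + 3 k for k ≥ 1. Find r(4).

r(1) = -2*1 + 3 = 1
r(2) = -2*1 + 6 = 4
r(3) = -2*4 + 9 = 1
r(4) = -2*1 + 12 = 10

10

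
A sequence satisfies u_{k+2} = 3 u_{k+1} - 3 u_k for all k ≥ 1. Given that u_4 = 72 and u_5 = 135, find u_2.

Rearranging, u_{k-2} = (u_k - 3 u_{k-1}) / -3.
u_3 = (135 - 3(72)) / -3 = -81/-3 = 27
u_2 = (72 - 3(27)) / -3 = -9/-3 = 3

3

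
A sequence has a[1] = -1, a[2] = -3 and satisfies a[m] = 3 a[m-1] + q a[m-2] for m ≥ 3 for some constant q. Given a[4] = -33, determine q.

1

a[3] = -9 - q
a[4] = -27 - 6q
So -27 - 6q = -33, giving q = 1.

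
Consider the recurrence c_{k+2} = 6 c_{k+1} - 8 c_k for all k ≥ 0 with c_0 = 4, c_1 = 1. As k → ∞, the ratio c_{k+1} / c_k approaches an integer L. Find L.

The characteristic equation is r^2 - 6r + 8 = 0, which factors as (r - 4)(r - 2) = 0.
So the roots are 4 and 2. Since |4| > |2| and the coefficient of 4^k is non-zero, the ratio tends to 4.

4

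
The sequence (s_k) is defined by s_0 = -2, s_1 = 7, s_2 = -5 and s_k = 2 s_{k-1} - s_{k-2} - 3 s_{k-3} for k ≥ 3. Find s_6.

-29

s_3 = 2·(-5) - 7 - 3·(-2) = -11
s_4 = 2·(-11) - (-5) - 3·7 = -38
s_5 = 2·(-38) - (-11) - 3·(-5) = -50
s_6 = 2·(-50) - (-38) - 3·(-11) = -29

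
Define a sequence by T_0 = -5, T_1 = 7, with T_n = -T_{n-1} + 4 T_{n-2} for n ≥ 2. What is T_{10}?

-43803

T_2 = -7 + 4*(-5) = -27
T_3 = -(-27) + 4*7 = 55
T_4 = -55 + 4*(-27) = -163
T_5 = -(-163) + 4*55 = 383
T_6 = -383 + 4*(-163) = -1035
T_7 = -(-1035) + 4*383 = 2567
T_8 = -2567 + 4*(-1035) = -6707
T_9 = -(-6707) + 4*2567 = 16975
T_{10} = -16975 + 4*(-6707) = -43803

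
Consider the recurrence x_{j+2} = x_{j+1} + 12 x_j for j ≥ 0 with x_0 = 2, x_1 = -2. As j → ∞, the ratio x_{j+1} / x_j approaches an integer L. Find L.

The characteristic equation is r^2 - r - 12 = 0, which factors as (r - 4)(r + 3) = 0.
So the roots are 4 and -3. Since |4| > |-3| and the coefficient of 4^j is non-zero, the ratio tends to 4.

4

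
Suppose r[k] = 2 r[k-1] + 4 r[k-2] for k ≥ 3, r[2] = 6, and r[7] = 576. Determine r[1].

-3

Let r[1] = v.
r[3] = 12 + 4v
r[4] = 48 + 8v
r[5] = 144 + 32v
r[6] = 480 + 96v
r[7] = 1536 + 320v
So 1536 + 320v = 576, giving v = -3.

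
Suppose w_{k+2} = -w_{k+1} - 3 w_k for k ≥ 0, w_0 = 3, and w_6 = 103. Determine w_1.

Let w_1 = y.
w_2 = -9 - y
w_3 = 9 - 2y
w_4 = 18 + 5y
w_5 = -45 + y
w_6 = -9 - 16y
So -9 - 16y = 103, giving y = -7.

-7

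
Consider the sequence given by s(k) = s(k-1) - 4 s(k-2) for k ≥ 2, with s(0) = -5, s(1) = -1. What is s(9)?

-2209

s(2) = (-1) - 4·(-5) = 19
s(3) = 19 - 4·(-1) = 23
s(4) = 23 - 4·19 = -53
s(5) = (-53) - 4·23 = -145
s(6) = (-145) - 4·(-53) = 67
s(7) = 67 - 4·(-145) = 647
s(8) = 647 - 4·67 = 379
s(9) = 379 - 4·647 = -2209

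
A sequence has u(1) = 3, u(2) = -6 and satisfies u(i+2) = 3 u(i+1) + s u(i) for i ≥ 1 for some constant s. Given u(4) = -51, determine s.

1

u(3) = -18 + 3s
u(4) = -54 + 3s
So -54 + 3s = -51, giving s = 1.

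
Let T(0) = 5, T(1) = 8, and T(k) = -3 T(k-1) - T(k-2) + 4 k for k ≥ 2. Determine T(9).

20691

T(2) = -3(8) - 5 + 8 = -21
T(3) = -3(-21) - 8 + 12 = 67
T(4) = -3(67) - (-21) + 16 = -164
T(5) = -3(-164) - 67 + 20 = 445
T(6) = -3(445) - (-164) + 24 = -1147
T(7) = -3(-1147) - 445 + 28 = 3024
T(8) = -3(3024) - (-1147) + 32 = -7893
T(9) = -3(-7893) - 3024 + 36 = 20691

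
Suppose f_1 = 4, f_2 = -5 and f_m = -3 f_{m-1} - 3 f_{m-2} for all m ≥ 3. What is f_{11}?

729

f_3 = -3(-5) - 3(4) = 3
f_4 = -3(3) - 3(-5) = 6
f_5 = -3(6) - 3(3) = -27
f_6 = -3(-27) - 3(6) = 63
f_7 = -3(63) - 3(-27) = -108
f_8 = -3(-108) - 3(63) = 135
f_9 = -3(135) - 3(-108) = -81
f_{10} = -3(-81) - 3(135) = -162
f_{11} = -3(-162) - 3(-81) = 729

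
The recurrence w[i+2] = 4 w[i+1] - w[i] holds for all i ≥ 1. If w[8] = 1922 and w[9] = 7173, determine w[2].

2

Rearranging, w[i-2] = -(w[i] - 4 w[i-1]).
w[7] = -(7173 - 4·1922) = 515
w[6] = -(1922 - 4·515) = 138
w[5] = -(515 - 4·138) = 37
w[4] = -(138 - 4·37) = 10
w[3] = -(37 - 4·10) = 3
w[2] = -(10 - 4·3) = 2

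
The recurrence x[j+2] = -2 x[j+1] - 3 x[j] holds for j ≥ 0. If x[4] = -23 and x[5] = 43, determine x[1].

Rearranging, x[j-2] = (x[j] + 2 x[j-1]) / -3.
x[3] = (43 + 2(-23)) / -3 = -3/-3 = 1
x[2] = (-23 + 2(1)) / -3 = -21/-3 = 7
x[1] = (1 + 2(7)) / -3 = 15/-3 = -5

-5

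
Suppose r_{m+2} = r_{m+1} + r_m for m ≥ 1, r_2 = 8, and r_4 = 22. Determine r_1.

6

Let r_1 = y.
r_3 = 8 + y
r_4 = 16 + y
So 16 + y = 22, giving y = 6.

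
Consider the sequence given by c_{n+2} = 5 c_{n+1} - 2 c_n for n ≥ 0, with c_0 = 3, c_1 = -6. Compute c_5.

c_2 = 5·(-6) - 2·3 = -36
c_3 = 5·(-36) - 2·(-6) = -168
c_4 = 5·(-168) - 2·(-36) = -768
c_5 = 5·(-768) - 2·(-168) = -3504

-3504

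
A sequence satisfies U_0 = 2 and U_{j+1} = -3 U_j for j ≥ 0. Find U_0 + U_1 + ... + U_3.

U_1 = -3*2 = -6
U_2 = -3*(-6) = 18
U_3 = -3*18 = -54
Sum = 2 + (-6) + 18 + (-54) = -40

-40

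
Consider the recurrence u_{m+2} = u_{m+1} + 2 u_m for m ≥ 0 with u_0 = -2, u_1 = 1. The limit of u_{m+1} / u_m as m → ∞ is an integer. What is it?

The characteristic equation is r^2 - r - 2 = 0, which factors as (r - 2)(r + 1) = 0.
So the roots are 2 and -1. Since |2| > |-1| and the coefficient of 2^m is non-zero, the ratio tends to 2.

2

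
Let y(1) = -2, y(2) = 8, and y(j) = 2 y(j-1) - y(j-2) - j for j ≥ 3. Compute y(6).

8

y(3) = 2·8 - (-2) - 3 = 15
y(4) = 2·15 - 8 - 4 = 18
y(5) = 2·18 - 15 - 5 = 16
y(6) = 2·16 - 18 - 6 = 8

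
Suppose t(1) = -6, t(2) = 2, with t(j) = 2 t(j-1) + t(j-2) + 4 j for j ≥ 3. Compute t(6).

t(3) = 2·2 + (-6) + 12 = 10
t(4) = 2·10 + 2 + 16 = 38
t(5) = 2·38 + 10 + 20 = 106
t(6) = 2·106 + 38 + 24 = 274

274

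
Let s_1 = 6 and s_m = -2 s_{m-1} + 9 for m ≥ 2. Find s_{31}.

3221225475

The fixed point is 9/(1 + 2) = 3, so s_m - 3 = -2(s_{m-1} - 3).
Hence s_m = 3·(-2)^{m-1} + 3.
s_{31} = 3·(-2)^{30} + 3 = 3·1073741824 + 3 = 3221225475.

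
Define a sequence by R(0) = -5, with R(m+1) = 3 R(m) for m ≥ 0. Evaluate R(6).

-3645

R(1) = 3*(-5) = -15
R(2) = 3*(-15) = -45
R(3) = 3*(-45) = -135
R(4) = 3*(-135) = -405
R(5) = 3*(-405) = -1215
R(6) = 3*(-1215) = -3645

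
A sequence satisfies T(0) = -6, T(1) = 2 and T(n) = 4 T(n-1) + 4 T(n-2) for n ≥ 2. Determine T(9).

-749056

T(2) = 4(2) + 4(-6) = -16
T(3) = 4(-16) + 4(2) = -56
T(4) = 4(-56) + 4(-16) = -288
T(5) = 4(-288) + 4(-56) = -1376
T(6) = 4(-1376) + 4(-288) = -6656
T(7) = 4(-6656) + 4(-1376) = -32128
T(8) = 4(-32128) + 4(-6656) = -155136
T(9) = 4(-155136) + 4(-32128) = -749056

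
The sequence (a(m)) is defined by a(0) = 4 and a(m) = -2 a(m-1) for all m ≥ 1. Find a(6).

a(1) = -2(4) = -8
a(2) = -2(-8) = 16
a(3) = -2(16) = -32
a(4) = -2(-32) = 64
a(5) = -2(64) = -128
a(6) = -2(-128) = 256

256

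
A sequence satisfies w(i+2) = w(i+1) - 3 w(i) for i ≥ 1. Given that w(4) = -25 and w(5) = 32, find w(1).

7

Rearranging, w(i-2) = (w(i) - w(i-1)) / -3.
w(3) = (32 - (-25)) / -3 = 57/-3 = -19
w(2) = (-25 - (-19)) / -3 = -6/-3 = 2
w(1) = (-19 - 2) / -3 = -21/-3 = 7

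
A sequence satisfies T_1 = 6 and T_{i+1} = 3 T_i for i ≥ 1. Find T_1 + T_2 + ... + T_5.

726

T_2 = 3(6) = 18
T_3 = 3(18) = 54
T_4 = 3(54) = 162
T_5 = 3(162) = 486
Sum = 6 + 18 + 54 + 162 + 486 = 726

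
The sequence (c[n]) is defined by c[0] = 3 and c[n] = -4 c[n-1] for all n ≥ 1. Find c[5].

c[1] = -4(3) = -12
c[2] = -4(-12) = 48
c[3] = -4(48) = -192
c[4] = -4(-192) = 768
c[5] = -4(768) = -3072

-3072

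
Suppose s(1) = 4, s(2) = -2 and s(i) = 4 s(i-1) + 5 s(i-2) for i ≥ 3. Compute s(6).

s(3) = 4(-2) + 5(4) = 12
s(4) = 4(12) + 5(-2) = 38
s(5) = 4(38) + 5(12) = 212
s(6) = 4(212) + 5(38) = 1038

1038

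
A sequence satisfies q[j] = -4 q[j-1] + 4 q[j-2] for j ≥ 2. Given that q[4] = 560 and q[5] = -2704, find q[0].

Rearranging, q[j-2] = (q[j] + 4 q[j-1]) / 4.
q[3] = (-2704 + 4*560) / 4 = -464/4 = -116
q[2] = (560 + 4*(-116)) / 4 = 96/4 = 24
q[1] = (-116 + 4*24) / 4 = -20/4 = -5
q[0] = (24 + 4*(-5)) / 4 = 4/4 = 1

1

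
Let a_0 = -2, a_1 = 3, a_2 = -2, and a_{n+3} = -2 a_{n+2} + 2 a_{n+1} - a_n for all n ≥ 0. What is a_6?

-250

a_3 = -2(-2) + 2(3) - (-2) = 12
a_4 = -2(12) + 2(-2) - 3 = -31
a_5 = -2(-31) + 2(12) - (-2) = 88
a_6 = -2(88) + 2(-31) - 12 = -250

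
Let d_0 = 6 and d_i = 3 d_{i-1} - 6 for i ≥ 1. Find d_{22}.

The fixed point is -6/(1 - 3) = 3, so d_i - 3 = 3(d_{i-1} - 3).
Hence d_i = 3·3^i + 3.
d_{22} = 3·3^{22} + 3 = 3·31381059609 + 3 = 94143178830.

94143178830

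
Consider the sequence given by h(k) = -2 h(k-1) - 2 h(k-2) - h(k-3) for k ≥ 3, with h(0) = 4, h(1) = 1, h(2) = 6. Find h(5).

-16

h(3) = -2·6 - 2·1 - 4 = -18
h(4) = -2·(-18) - 2·6 - 1 = 23
h(5) = -2·23 - 2·(-18) - 6 = -16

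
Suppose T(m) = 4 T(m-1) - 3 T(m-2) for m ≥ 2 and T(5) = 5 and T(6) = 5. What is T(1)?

Rearranging, T(m-2) = (T(m) - 4 T(m-1)) / -3.
T(4) = (5 - 4(5)) / -3 = -15/-3 = 5
T(3) = (5 - 4(5)) / -3 = -15/-3 = 5
T(2) = (5 - 4(5)) / -3 = -15/-3 = 5
T(1) = (5 - 4(5)) / -3 = -15/-3 = 5

5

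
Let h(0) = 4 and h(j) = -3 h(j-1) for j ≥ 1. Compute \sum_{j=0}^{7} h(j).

-6560

h(1) = -3(4) = -12
h(2) = -3(-12) = 36
h(3) = -3(36) = -108
h(4) = -3(-108) = 324
h(5) = -3(324) = -972
h(6) = -3(-972) = 2916
h(7) = -3(2916) = -8748
Sum = 4 + (-12) + 36 + (-108) + 324 + (-972) + 2916 + (-8748) = -6560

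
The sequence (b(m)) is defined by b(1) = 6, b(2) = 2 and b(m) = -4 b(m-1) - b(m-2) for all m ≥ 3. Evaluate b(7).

-2814

b(3) = -4(2) - 6 = -14
b(4) = -4(-14) - 2 = 54
b(5) = -4(54) - (-14) = -202
b(6) = -4(-202) - 54 = 754
b(7) = -4(754) - (-202) = -2814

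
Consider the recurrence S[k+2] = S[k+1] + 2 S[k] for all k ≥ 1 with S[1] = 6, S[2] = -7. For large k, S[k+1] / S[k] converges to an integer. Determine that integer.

The characteristic equation is r^2 - r - 2 = 0, which factors as (r - 2)(r + 1) = 0.
So the roots are 2 and -1. Since |2| > |-1| and the coefficient of 2^k is non-zero, the ratio tends to 2.

2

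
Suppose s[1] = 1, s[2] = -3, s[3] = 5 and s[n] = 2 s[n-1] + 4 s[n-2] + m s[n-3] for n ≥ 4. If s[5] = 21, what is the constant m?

s[4] = -2 + m
s[5] = 16 - m
So 16 - m = 21, giving m = -5.

-5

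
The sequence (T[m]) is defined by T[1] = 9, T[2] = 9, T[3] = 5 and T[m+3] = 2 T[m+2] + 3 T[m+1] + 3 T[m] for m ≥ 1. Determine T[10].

T[4] = 2(5) + 3(9) + 3(9) = 64
T[5] = 2(64) + 3(5) + 3(9) = 170
T[6] = 2(170) + 3(64) + 3(5) = 547
T[7] = 2(547) + 3(170) + 3(64) = 1796
T[8] = 2(1796) + 3(547) + 3(170) = 5743
T[9] = 2(5743) + 3(1796) + 3(547) = 18515
T[10] = 2(18515) + 3(5743) + 3(1796) = 59647

59647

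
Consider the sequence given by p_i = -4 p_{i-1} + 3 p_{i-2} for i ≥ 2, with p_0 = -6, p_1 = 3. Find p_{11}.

p_2 = -4*3 + 3*(-6) = -30
p_3 = -4*(-30) + 3*3 = 129
p_4 = -4*129 + 3*(-30) = -606
p_5 = -4*(-606) + 3*129 = 2811
p_6 = -4*2811 + 3*(-606) = -13062
p_7 = -4*(-13062) + 3*2811 = 60681
p_8 = -4*60681 + 3*(-13062) = -281910
p_9 = -4*(-281910) + 3*60681 = 1309683
p_{10} = -4*1309683 + 3*(-281910) = -6084462
p_{11} = -4*(-6084462) + 3*1309683 = 28266897

28266897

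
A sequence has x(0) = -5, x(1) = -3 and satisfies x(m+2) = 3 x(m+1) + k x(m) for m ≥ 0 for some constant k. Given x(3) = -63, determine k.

2

x(2) = -9 - 5k
x(3) = -27 - 18k
So -27 - 18k = -63, giving k = 2.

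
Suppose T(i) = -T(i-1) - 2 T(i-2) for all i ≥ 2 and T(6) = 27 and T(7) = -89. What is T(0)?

Rearranging, T(i-2) = (T(i) + T(i-1)) / -2.
T(5) = (-89 + 27) / -2 = -62/-2 = 31
T(4) = (27 + 31) / -2 = 58/-2 = -29
T(3) = (31 + (-29)) / -2 = 2/-2 = -1
T(2) = (-29 + (-1)) / -2 = -30/-2 = 15
T(1) = (-1 + 15) / -2 = 14/-2 = -7
T(0) = (15 + (-7)) / -2 = 8/-2 = -4

-4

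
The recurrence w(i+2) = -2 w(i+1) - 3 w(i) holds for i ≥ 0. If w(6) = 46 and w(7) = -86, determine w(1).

-2

Rearranging, w(i-2) = (w(i) + 2 w(i-1)) / -3.
w(5) = (-86 + 2·46) / -3 = 6/-3 = -2
w(4) = (46 + 2·(-2)) / -3 = 42/-3 = -14
w(3) = (-2 + 2·(-14)) / -3 = -30/-3 = 10
w(2) = (-14 + 2·10) / -3 = 6/-3 = -2
w(1) = (10 + 2·(-2)) / -3 = 6/-3 = -2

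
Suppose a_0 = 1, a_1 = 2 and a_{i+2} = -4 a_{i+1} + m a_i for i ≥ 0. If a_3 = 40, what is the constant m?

-4

a_2 = -8 + m
a_3 = 32 - 2m
So 32 - 2m = 40, giving m = -4.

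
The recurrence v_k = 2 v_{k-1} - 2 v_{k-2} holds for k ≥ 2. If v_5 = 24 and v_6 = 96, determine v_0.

Rearranging, v_{k-2} = (v_k - 2 v_{k-1}) / -2.
v_4 = (96 - 2(24)) / -2 = 48/-2 = -24
v_3 = (24 - 2(-24)) / -2 = 72/-2 = -36
v_2 = (-24 - 2(-36)) / -2 = 48/-2 = -24
v_1 = (-36 - 2(-24)) / -2 = 12/-2 = -6
v_0 = (-24 - 2(-6)) / -2 = -12/-2 = 6

6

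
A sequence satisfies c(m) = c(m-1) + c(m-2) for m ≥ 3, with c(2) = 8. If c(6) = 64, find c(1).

Let c(1) = z.
c(3) = 8 + z
c(4) = 16 + z
c(5) = 24 + 2z
c(6) = 40 + 3z
So 40 + 3z = 64, giving z = 8.

8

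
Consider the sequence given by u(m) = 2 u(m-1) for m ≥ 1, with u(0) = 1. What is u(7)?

u(1) = 2·1 = 2
u(2) = 2·2 = 4
u(3) = 2·4 = 8
u(4) = 2·8 = 16
u(5) = 2·16 = 32
u(6) = 2·32 = 64
u(7) = 2·64 = 128

128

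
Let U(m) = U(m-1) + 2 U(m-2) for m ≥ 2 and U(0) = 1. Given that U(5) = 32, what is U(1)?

2

Let U(1) = v.
U(2) = 2 + v
U(3) = 2 + 3v
U(4) = 6 + 5v
U(5) = 10 + 11v
So 10 + 11v = 32, giving v = 2.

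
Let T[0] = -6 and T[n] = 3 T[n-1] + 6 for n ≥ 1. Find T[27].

-22876792454964

The fixed point is 6/(1 - 3) = -3, so T[n] + 3 = 3(T[n-1] + 3).
Hence T[n] = -3·3^n - 3.
T[27] = -3·3^{27} - 3 = -3·7625597484987 - 3 = -22876792454964.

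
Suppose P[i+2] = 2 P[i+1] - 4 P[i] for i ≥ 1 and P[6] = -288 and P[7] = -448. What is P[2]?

Rearranging, P[i-2] = (P[i] - 2 P[i-1]) / -4.
P[5] = (-448 - 2(-288)) / -4 = 128/-4 = -32
P[4] = (-288 - 2(-32)) / -4 = -224/-4 = 56
P[3] = (-32 - 2(56)) / -4 = -144/-4 = 36
P[2] = (56 - 2(36)) / -4 = -16/-4 = 4

4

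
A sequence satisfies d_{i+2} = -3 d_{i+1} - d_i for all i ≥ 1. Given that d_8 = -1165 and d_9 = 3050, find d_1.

5

Rearranging, d_{i-2} = -(d_i + 3 d_{i-1}).
d_7 = -(3050 + 3·(-1165)) = 445
d_6 = -(-1165 + 3·445) = -170
d_5 = -(445 + 3·(-170)) = 65
d_4 = -(-170 + 3·65) = -25
d_3 = -(65 + 3·(-25)) = 10
d_2 = -(-25 + 3·10) = -5
d_1 = -(10 + 3·(-5)) = 5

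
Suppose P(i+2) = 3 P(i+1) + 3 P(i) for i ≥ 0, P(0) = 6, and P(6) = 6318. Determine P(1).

Let P(1) = v.
P(2) = 18 + 3v
P(3) = 54 + 12v
P(4) = 216 + 45v
P(5) = 810 + 171v
P(6) = 3078 + 648v
So 3078 + 648v = 6318, giving v = 5.

5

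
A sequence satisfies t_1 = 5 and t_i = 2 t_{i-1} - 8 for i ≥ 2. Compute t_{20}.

-1572856

The fixed point is -8/(1 - 2) = 8, so t_i - 8 = 2(t_{i-1} - 8).
Hence t_i = -3·2^{i-1} + 8.
t_{20} = -3·2^{19} + 8 = -3·524288 + 8 = -1572856.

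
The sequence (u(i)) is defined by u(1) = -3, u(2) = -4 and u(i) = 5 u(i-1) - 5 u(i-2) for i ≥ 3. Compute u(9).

1875

u(3) = 5(-4) - 5(-3) = -5
u(4) = 5(-5) - 5(-4) = -5
u(5) = 5(-5) - 5(-5) = 0
u(6) = 5(0) - 5(-5) = 25
u(7) = 5(25) - 5(0) = 125
u(8) = 5(125) - 5(25) = 500
u(9) = 5(500) - 5(125) = 1875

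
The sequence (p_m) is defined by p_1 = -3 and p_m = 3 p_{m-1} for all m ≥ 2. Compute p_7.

p_2 = 3(-3) = -9
p_3 = 3(-9) = -27
p_4 = 3(-27) = -81
p_5 = 3(-81) = -243
p_6 = 3(-243) = -729
p_7 = 3(-729) = -2187

-2187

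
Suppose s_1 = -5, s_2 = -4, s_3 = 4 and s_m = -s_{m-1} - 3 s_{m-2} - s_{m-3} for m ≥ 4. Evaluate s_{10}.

92

s_4 = -4 - 3·(-4) - (-5) = 13
s_5 = -13 - 3·4 - (-4) = -21
s_6 = -(-21) - 3·13 - 4 = -22
s_7 = -(-22) - 3·(-21) - 13 = 72
s_8 = -72 - 3·(-22) - (-21) = 15
s_9 = -15 - 3·72 - (-22) = -209
s_{10} = -(-209) - 3·15 - 72 = 92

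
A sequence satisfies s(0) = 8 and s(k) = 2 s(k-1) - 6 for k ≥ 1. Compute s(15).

65542

The fixed point is -6/(1 - 2) = 6, so s(k) - 6 = 2(s(k-1) - 6).
Hence s(k) = 2·2^k + 6.
s(15) = 2·2^{15} + 6 = 2·32768 + 6 = 65542.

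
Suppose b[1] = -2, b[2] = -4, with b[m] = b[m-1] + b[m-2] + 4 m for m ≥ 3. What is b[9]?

470

b[3] = (-4) + (-2) + 12 = 6
b[4] = 6 + (-4) + 16 = 18
b[5] = 18 + 6 + 20 = 44
b[6] = 44 + 18 + 24 = 86
b[7] = 86 + 44 + 28 = 158
b[8] = 158 + 86 + 32 = 276
b[9] = 276 + 158 + 36 = 470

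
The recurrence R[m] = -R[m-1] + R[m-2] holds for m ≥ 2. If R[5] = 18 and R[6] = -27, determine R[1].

9

Rearranging, R[m-2] = R[m] + R[m-1].
R[4] = -27 + 18 = -9
R[3] = 18 + (-9) = 9
R[2] = -9 + 9 = 0
R[1] = 9 + 0 = 9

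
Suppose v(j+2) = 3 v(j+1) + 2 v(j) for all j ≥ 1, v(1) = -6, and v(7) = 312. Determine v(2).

Let v(2) = w.
v(3) = -12 + 3w
v(4) = -36 + 11w
v(5) = -132 + 39w
v(6) = -468 + 139w
v(7) = -1668 + 495w
So -1668 + 495w = 312, giving w = 4.

4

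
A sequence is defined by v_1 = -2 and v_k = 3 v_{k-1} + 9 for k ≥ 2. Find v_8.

v_2 = 3(-2) + 9 = 3
v_3 = 3(3) + 9 = 18
v_4 = 3(18) + 9 = 63
v_5 = 3(63) + 9 = 198
v_6 = 3(198) + 9 = 603
v_7 = 3(603) + 9 = 1818
v_8 = 3(1818) + 9 = 5463

5463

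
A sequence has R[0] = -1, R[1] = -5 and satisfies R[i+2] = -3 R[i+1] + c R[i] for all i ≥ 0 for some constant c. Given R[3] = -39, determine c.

-3

R[2] = 15 - c
R[3] = -45 - 2c
So -45 - 2c = -39, giving c = -3.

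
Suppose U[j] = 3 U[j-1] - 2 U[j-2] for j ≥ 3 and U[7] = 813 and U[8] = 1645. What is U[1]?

-6

Rearranging, U[j-2] = (U[j] - 3 U[j-1]) / -2.
U[6] = (1645 - 3*813) / -2 = -794/-2 = 397
U[5] = (813 - 3*397) / -2 = -378/-2 = 189
U[4] = (397 - 3*189) / -2 = -170/-2 = 85
U[3] = (189 - 3*85) / -2 = -66/-2 = 33
U[2] = (85 - 3*33) / -2 = -14/-2 = 7
U[1] = (33 - 3*7) / -2 = 12/-2 = -6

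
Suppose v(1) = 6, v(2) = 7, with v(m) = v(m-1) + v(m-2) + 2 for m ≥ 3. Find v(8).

v(3) = 7 + 6 + 2 = 15
v(4) = 15 + 7 + 2 = 24
v(5) = 24 + 15 + 2 = 41
v(6) = 41 + 24 + 2 = 67
v(7) = 67 + 41 + 2 = 110
v(8) = 110 + 67 + 2 = 179

179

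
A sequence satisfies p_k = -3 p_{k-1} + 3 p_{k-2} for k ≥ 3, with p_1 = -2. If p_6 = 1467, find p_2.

Let p_2 = y.
p_3 = -6 - 3y
p_4 = 18 + 12y
p_5 = -72 - 45y
p_6 = 270 + 171y
So 270 + 171y = 1467, giving y = 7.

7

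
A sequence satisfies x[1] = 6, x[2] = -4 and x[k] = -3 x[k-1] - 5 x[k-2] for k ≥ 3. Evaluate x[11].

x[3] = -3*(-4) - 5*6 = -18
x[4] = -3*(-18) - 5*(-4) = 74
x[5] = -3*74 - 5*(-18) = -132
x[6] = -3*(-132) - 5*74 = 26
x[7] = -3*26 - 5*(-132) = 582
x[8] = -3*582 - 5*26 = -1876
x[9] = -3*(-1876) - 5*582 = 2718
x[10] = -3*2718 - 5*(-1876) = 1226
x[11] = -3*1226 - 5*2718 = -17268

-17268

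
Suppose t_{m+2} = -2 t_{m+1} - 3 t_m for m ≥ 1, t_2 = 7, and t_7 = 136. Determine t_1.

2

Let t_1 = v.
t_3 = -14 - 3v
t_4 = 7 + 6v
t_5 = 28 - 3v
t_6 = -77 - 12v
t_7 = 70 + 33v
So 70 + 33v = 136, giving v = 2.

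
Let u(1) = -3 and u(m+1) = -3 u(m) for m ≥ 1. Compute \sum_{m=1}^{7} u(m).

-1641

u(2) = -3·(-3) = 9
u(3) = -3·9 = -27
u(4) = -3·(-27) = 81
u(5) = -3·81 = -243
u(6) = -3·(-243) = 729
u(7) = -3·729 = -2187
Sum = (-3) + 9 + (-27) + 81 + (-243) + 729 + (-2187) = -1641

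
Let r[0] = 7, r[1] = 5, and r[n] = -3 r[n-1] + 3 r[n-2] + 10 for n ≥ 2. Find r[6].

1711

r[2] = -3·5 + 3·7 + 10 = 16
r[3] = -3·16 + 3·5 + 10 = -23
r[4] = -3·(-23) + 3·16 + 10 = 127
r[5] = -3·127 + 3·(-23) + 10 = -440
r[6] = -3·(-440) + 3·127 + 10 = 1711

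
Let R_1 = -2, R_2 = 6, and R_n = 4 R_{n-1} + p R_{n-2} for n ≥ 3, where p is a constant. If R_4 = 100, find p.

R_3 = 24 - 2p
R_4 = 96 - 2p
So 96 - 2p = 100, giving p = -2.

-2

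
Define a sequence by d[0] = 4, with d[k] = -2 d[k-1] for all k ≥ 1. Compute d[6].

d[1] = -2·4 = -8
d[2] = -2·(-8) = 16
d[3] = -2·16 = -32
d[4] = -2·(-32) = 64
d[5] = -2·64 = -128
d[6] = -2·(-128) = 256

256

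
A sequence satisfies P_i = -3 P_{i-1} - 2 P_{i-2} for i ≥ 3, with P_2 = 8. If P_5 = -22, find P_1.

-7

Let P_1 = y.
P_3 = -24 - 2y
P_4 = 56 + 6y
P_5 = -120 - 14y
So -120 - 14y = -22, giving y = -7.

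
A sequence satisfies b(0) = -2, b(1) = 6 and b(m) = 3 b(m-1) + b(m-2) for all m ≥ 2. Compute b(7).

b(2) = 3(6) + (-2) = 16
b(3) = 3(16) + 6 = 54
b(4) = 3(54) + 16 = 178
b(5) = 3(178) + 54 = 588
b(6) = 3(588) + 178 = 1942
b(7) = 3(1942) + 588 = 6414

6414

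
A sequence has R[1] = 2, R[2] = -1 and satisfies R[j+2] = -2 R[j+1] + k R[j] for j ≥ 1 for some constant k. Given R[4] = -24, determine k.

4

R[3] = 2 + 2k
R[4] = -4 - 5k
So -4 - 5k = -24, giving k = 4.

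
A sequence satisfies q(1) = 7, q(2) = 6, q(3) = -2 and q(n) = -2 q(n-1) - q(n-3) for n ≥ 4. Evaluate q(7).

q(4) = -2·(-2) - 7 = -3
q(5) = -2·(-3) - 6 = 0
q(6) = -2·0 - (-2) = 2
q(7) = -2·2 - (-3) = -1

-1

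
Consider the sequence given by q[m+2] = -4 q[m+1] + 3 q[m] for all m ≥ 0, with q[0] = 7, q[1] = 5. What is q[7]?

q[2] = -4·5 + 3·7 = 1
q[3] = -4·1 + 3·5 = 11
q[4] = -4·11 + 3·1 = -41
q[5] = -4·(-41) + 3·11 = 197
q[6] = -4·197 + 3·(-41) = -911
q[7] = -4·(-911) + 3·197 = 4235

4235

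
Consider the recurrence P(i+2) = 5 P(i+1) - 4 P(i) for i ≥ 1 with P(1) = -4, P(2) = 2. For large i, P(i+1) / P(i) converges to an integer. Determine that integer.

The characteristic equation is r^2 - 5r + 4 = 0, which factors as (r - 4)(r - 1) = 0.
So the roots are 4 and 1. Since |4| > |1| and the coefficient of 4^i is non-zero, the ratio tends to 4.

4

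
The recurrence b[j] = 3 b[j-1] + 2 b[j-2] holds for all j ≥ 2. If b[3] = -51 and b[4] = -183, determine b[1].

-3

Rearranging, b[j-2] = (b[j] - 3 b[j-1]) / 2.
b[2] = (-183 - 3(-51)) / 2 = -30/2 = -15
b[1] = (-51 - 3(-15)) / 2 = -6/2 = -3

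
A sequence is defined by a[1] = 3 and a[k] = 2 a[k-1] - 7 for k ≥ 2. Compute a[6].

a[2] = 2*3 - 7 = -1
a[3] = 2*(-1) - 7 = -9
a[4] = 2*(-9) - 7 = -25
a[5] = 2*(-25) - 7 = -57
a[6] = 2*(-57) - 7 = -121

-121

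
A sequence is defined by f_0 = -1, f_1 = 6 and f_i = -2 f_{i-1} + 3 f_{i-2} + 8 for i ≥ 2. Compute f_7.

2748

f_2 = -2(6) + 3(-1) + 8 = -7
f_3 = -2(-7) + 3(6) + 8 = 40
f_4 = -2(40) + 3(-7) + 8 = -93
f_5 = -2(-93) + 3(40) + 8 = 314
f_6 = -2(314) + 3(-93) + 8 = -899
f_7 = -2(-899) + 3(314) + 8 = 2748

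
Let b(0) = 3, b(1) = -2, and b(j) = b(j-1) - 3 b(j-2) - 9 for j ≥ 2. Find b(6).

b(2) = (-2) - 3(3) - 9 = -20
b(3) = (-20) - 3(-2) - 9 = -23
b(4) = (-23) - 3(-20) - 9 = 28
b(5) = 28 - 3(-23) - 9 = 88
b(6) = 88 - 3(28) - 9 = -5

-5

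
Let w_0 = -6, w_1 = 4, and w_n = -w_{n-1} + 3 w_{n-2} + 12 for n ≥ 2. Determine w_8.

-1738

w_2 = -4 + 3(-6) + 12 = -10
w_3 = -(-10) + 3(4) + 12 = 34
w_4 = -34 + 3(-10) + 12 = -52
w_5 = -(-52) + 3(34) + 12 = 166
w_6 = -166 + 3(-52) + 12 = -310
w_7 = -(-310) + 3(166) + 12 = 820
w_8 = -820 + 3(-310) + 12 = -1738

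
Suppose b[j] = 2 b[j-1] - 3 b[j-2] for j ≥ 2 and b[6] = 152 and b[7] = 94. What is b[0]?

4

Rearranging, b[j-2] = (b[j] - 2 b[j-1]) / -3.
b[5] = (94 - 2·152) / -3 = -210/-3 = 70
b[4] = (152 - 2·70) / -3 = 12/-3 = -4
b[3] = (70 - 2·(-4)) / -3 = 78/-3 = -26
b[2] = (-4 - 2·(-26)) / -3 = 48/-3 = -16
b[1] = (-26 - 2·(-16)) / -3 = 6/-3 = -2
b[0] = (-16 - 2·(-2)) / -3 = -12/-3 = 4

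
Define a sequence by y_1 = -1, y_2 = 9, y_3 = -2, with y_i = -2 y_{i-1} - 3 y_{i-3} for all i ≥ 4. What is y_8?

517

y_4 = -2*(-2) - 3*(-1) = 7
y_5 = -2*7 - 3*9 = -41
y_6 = -2*(-41) - 3*(-2) = 88
y_7 = -2*88 - 3*7 = -197
y_8 = -2*(-197) - 3*(-41) = 517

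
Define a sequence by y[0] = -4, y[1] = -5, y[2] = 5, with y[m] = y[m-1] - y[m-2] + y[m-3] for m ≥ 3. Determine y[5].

y[3] = 5 - (-5) + (-4) = 6
y[4] = 6 - 5 + (-5) = -4
y[5] = (-4) - 6 + 5 = -5

-5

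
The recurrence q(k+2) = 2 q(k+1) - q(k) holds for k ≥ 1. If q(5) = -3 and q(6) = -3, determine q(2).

Rearranging, q(k-2) = -(q(k) - 2 q(k-1)).
q(4) = -(-3 - 2*(-3)) = -3
q(3) = -(-3 - 2*(-3)) = -3
q(2) = -(-3 - 2*(-3)) = -3

-3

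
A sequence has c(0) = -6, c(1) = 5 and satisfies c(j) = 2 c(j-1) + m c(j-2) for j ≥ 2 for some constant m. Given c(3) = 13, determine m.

1

c(2) = 10 - 6m
c(3) = 20 - 7m
So 20 - 7m = 13, giving m = 1.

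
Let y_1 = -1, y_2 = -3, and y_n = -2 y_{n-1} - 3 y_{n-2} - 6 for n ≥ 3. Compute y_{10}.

-147

y_3 = -2·(-3) - 3·(-1) - 6 = 3
y_4 = -2·3 - 3·(-3) - 6 = -3
y_5 = -2·(-3) - 3·3 - 6 = -9
y_6 = -2·(-9) - 3·(-3) - 6 = 21
y_7 = -2·21 - 3·(-9) - 6 = -21
y_8 = -2·(-21) - 3·21 - 6 = -27
y_9 = -2·(-27) - 3·(-21) - 6 = 111
y_{10} = -2·111 - 3·(-27) - 6 = -147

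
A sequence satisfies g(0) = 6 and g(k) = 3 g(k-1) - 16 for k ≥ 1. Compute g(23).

-188286357646

The fixed point is -16/(1 - 3) = 8, so g(k) - 8 = 3(g(k-1) - 8).
Hence g(k) = -2·3^k + 8.
g(23) = -2·3^{23} + 8 = -2·94143178827 + 8 = -188286357646.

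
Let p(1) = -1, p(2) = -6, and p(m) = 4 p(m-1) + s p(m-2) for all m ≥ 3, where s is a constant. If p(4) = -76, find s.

p(3) = -24 - s
p(4) = -96 - 10s
So -96 - 10s = -76, giving s = -2.

-2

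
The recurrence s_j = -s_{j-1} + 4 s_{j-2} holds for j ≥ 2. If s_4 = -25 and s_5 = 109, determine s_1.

5

Rearranging, s_{j-2} = (s_j + s_{j-1}) / 4.
s_3 = (109 + (-25)) / 4 = 84/4 = 21
s_2 = (-25 + 21) / 4 = -4/4 = -1
s_1 = (21 + (-1)) / 4 = 20/4 = 5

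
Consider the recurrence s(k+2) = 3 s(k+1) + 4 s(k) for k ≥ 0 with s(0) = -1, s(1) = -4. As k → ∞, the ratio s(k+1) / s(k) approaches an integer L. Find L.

The characteristic equation is r^2 - 3r - 4 = 0, which factors as (r - 4)(r + 1) = 0.
So the roots are 4 and -1. Since |4| > |-1| and the coefficient of 4^k is non-zero, the ratio tends to 4.

4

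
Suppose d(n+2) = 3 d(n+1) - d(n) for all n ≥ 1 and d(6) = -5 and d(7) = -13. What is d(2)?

-2

Rearranging, d(n-2) = -(d(n) - 3 d(n-1)).
d(5) = -(-13 - 3*(-5)) = -2
d(4) = -(-5 - 3*(-2)) = -1
d(3) = -(-2 - 3*(-1)) = -1
d(2) = -(-1 - 3*(-1)) = -2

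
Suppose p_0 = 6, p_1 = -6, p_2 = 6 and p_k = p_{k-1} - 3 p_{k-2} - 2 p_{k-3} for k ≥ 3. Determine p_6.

-84

p_3 = 6 - 3(-6) - 2(6) = 12
p_4 = 12 - 3(6) - 2(-6) = 6
p_5 = 6 - 3(12) - 2(6) = -42
p_6 = (-42) - 3(6) - 2(12) = -84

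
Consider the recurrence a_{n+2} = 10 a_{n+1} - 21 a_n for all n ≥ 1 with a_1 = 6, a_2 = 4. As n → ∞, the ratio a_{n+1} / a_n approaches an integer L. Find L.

7

The characteristic equation is r^2 - 10r + 21 = 0, which factors as (r - 7)(r - 3) = 0.
So the roots are 7 and 3. Since |7| > |3| and the coefficient of 7^n is non-zero, the ratio tends to 7.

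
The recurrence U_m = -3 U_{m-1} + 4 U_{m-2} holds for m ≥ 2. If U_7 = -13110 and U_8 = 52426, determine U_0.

Rearranging, U_{m-2} = (U_m + 3 U_{m-1}) / 4.
U_6 = (52426 + 3·(-13110)) / 4 = 13096/4 = 3274
U_5 = (-13110 + 3·3274) / 4 = -3288/4 = -822
U_4 = (3274 + 3·(-822)) / 4 = 808/4 = 202
U_3 = (-822 + 3·202) / 4 = -216/4 = -54
U_2 = (202 + 3·(-54)) / 4 = 40/4 = 10
U_1 = (-54 + 3·10) / 4 = -24/4 = -6
U_0 = (10 + 3·(-6)) / 4 = -8/4 = -2

-2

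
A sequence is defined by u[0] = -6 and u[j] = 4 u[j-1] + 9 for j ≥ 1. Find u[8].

-196611

u[1] = 4·(-6) + 9 = -15
u[2] = 4·(-15) + 9 = -51
u[3] = 4·(-51) + 9 = -195
u[4] = 4·(-195) + 9 = -771
u[5] = 4·(-771) + 9 = -3075
u[6] = 4·(-3075) + 9 = -12291
u[7] = 4·(-12291) + 9 = -49155
u[8] = 4·(-49155) + 9 = -196611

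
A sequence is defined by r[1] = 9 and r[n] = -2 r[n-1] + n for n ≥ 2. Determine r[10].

-4320

r[2] = -2*9 + 2 = -16
r[3] = -2*(-16) + 3 = 35
r[4] = -2*35 + 4 = -66
r[5] = -2*(-66) + 5 = 137
r[6] = -2*137 + 6 = -268
r[7] = -2*(-268) + 7 = 543
r[8] = -2*543 + 8 = -1078
r[9] = -2*(-1078) + 9 = 2165
r[10] = -2*2165 + 10 = -4320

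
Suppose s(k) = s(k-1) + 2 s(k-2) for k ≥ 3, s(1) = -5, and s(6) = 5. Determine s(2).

5

Let s(2) = w.
s(3) = -10 + w
s(4) = -10 + 3w
s(5) = -30 + 5w
s(6) = -50 + 11w
So -50 + 11w = 5, giving w = 5.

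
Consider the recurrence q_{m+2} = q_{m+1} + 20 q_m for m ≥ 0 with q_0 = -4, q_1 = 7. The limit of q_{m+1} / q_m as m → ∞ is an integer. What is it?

5

The characteristic equation is r^2 - r - 20 = 0, which factors as (r - 5)(r + 4) = 0.
So the roots are 5 and -4. Since |5| > |-4| and the coefficient of 5^m is non-zero, the ratio tends to 5.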